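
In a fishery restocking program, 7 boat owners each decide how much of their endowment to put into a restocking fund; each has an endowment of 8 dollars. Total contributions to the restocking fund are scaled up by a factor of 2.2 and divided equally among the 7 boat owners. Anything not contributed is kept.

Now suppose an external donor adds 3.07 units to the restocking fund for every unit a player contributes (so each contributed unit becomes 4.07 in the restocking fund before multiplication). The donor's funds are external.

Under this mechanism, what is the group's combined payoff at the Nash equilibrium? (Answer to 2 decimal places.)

The effective private return per unit is now 2.2 × 4.07 / 7 = 1.2791 > 1, so every player's dominant strategy flips to full contribution.
So the Nash equilibrium is full contribution by all 7; the group earns 2.2 × 4.07 × 56 = 501.42.

501.42 dollars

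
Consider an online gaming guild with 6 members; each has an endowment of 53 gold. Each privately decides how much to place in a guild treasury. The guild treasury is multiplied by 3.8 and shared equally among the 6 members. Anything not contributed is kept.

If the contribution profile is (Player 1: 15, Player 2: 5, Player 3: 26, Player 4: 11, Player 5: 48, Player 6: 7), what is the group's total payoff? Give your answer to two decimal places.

631.60 gold

Total contributed: 15 + 5 + 26 + 11 + 48 + 7 = 112; total kept: 6 × 53 − 112 = 206.
The guild treasury pays out 3.8 × 112 = 425.60 in aggregate.
Group total = 206 + 425.60 = 631.60.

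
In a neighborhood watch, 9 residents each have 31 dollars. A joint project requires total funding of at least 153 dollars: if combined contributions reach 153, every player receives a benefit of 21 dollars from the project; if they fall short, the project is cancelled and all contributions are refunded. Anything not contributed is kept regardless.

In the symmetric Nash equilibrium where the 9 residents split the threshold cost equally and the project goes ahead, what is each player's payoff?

35 dollars

Equal share of the threshold: 153/9 = 17.
At this profile no one gains by cutting their contribution: any cut drops the total below 153, the project is cancelled, contributions are refunded, and the deviator ends with 31, which is less than 31 − 17 + 21 = 35. Contributing more than 17 just wastes the excess. So contributing exactly 17 is a best response.
Each player's payoff: 31 − 17 + 21 = 35.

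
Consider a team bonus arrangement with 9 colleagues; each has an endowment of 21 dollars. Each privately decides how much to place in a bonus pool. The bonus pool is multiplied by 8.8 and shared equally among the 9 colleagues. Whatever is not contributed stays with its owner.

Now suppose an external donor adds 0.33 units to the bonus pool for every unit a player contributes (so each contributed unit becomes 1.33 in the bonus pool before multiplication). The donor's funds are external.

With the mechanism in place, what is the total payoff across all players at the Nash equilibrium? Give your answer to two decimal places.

Under the mechanism each unit contributed yields 8.8 × 1.33 / 9 = 1.3004 back to its contributor per unit of net cost, which exceeds 1, making full contribution the dominant choice for everyone.
At the Nash equilibrium everyone contributes 21. Group total payoff = 8.8 × 1.33 × 189 = 2212.06.

2212.06 dollars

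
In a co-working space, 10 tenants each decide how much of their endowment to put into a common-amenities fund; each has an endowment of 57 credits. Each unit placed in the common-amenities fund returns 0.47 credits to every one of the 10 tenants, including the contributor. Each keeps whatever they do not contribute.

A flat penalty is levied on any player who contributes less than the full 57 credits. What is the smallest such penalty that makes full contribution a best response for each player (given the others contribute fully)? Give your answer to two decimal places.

Given the others contribute fully, the best deviation is to contribute 0 (any partial contribution still incurs the fine and gives up units whose private return 0.47 is below 1).
Deviating from 57 to 0 saves 57 credits but forfeits the deviator's share of the drop in the common-amenities fund: 0.47 × 57 = 26.79.
So the deviation gain is 57 − 26.79 = 30.21, and the fine must be at least 30.21 credits to wipe it out.

30.21 credits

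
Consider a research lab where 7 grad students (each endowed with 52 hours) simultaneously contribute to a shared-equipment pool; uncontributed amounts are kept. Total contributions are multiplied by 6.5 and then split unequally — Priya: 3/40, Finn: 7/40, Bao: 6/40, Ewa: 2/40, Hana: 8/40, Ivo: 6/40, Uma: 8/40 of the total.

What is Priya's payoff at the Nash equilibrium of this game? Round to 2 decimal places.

128.05 hours

A player with share s gets back 6.5·s per unit contributed, so full contribution is dominant for anyone with s > 1/6.5 = 0.1538 and zero contribution is dominant for anyone below.
Finn, Hana and Uma clear that bar, contributing 52 each; the remaining 4 contribute 0. Total contributed: 156.
Priya keeps 52 and receives 6.5 × 156 × 3/40 = 76.05 from the shared-equipment pool, for a payoff of 128.05.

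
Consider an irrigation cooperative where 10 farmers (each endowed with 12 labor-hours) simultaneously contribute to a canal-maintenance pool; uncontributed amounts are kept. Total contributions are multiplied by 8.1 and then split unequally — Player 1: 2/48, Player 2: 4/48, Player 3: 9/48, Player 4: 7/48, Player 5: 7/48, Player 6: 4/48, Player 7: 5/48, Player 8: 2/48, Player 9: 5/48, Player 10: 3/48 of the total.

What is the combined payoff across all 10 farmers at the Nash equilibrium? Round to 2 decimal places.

375.60 labor-hours

Each unit j contributes comes back to j as 8.1 × (j's share), so j prefers to contribute only if that share exceeds 1/8.1 = 0.1235; otherwise keeping the unit dominates.
Player 3, Player 4 and Player 5 are above the threshold, contributing 12 each; the remaining 7 contribute 0. Total contributed: 36.
The canal-maintenance pool pays out 8.1 × 36 = 291.60 in total (split across the unequal shares, but the aggregate is all that matters for the group sum).
The 7 free-riders keep 12 each, adding 84. Group total = 84 + 291.60 = 375.60.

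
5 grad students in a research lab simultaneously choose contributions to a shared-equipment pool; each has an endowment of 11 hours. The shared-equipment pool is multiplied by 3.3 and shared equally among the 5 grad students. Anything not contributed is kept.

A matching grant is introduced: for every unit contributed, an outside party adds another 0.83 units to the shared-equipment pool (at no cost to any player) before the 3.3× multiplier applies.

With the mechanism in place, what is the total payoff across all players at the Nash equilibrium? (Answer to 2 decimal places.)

332.15 hours

Under the mechanism each unit contributed yields 3.3 × 1.83 / 5 = 1.2078 back to its contributor per unit of net cost, which exceeds 1, making full contribution the dominant choice for everyone.
At the Nash equilibrium everyone contributes 11. Group total payoff = 3.3 × 1.83 × 55 = 332.15.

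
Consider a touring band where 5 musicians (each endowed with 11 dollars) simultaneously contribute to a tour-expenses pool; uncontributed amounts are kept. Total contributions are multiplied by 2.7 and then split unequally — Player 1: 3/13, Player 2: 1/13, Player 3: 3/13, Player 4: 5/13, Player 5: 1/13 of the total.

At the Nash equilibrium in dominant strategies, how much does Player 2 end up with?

Player j's private return per contributed unit is 2.7 × (j's share). Contributing is weakly dominant for j when that share is at least 1/2.7 = 0.3704, and contributing 0 is dominant otherwise.
Player 4 alone (share 5/13) is above the threshold, contributing 11; the remaining 4 contribute 0. Total contributed: 11.
Player 2 keeps 11 and receives 2.7 × 11 × 1/13 = 2.28 from the tour-expenses pool, for a payoff of 13.28.

13.28 dollars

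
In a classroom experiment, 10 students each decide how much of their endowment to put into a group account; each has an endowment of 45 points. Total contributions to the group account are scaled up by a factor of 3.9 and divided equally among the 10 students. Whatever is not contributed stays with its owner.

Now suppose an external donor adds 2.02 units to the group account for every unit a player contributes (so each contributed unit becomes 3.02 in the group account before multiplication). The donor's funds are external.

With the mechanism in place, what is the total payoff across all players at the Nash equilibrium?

The effective private return per unit is now 3.9 × 3.02 / 10 = 1.1778 > 1, so every player's dominant strategy flips to full contribution.
At the Nash equilibrium everyone contributes 45. Group total payoff = 3.9 × 3.02 × 450 = 5300.10.

5300.10 points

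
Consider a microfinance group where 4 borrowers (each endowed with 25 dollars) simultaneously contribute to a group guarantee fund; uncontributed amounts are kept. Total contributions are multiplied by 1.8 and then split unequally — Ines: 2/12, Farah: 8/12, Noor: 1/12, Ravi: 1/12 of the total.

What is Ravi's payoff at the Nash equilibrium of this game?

28.75 dollars

Player j's private return per contributed unit is 1.8 × (j's share). Contributing is weakly dominant for j when that share is at least 1/1.8 = 0.5556, and contributing 0 is dominant otherwise.
Only Farah (8/12) clears that bar, contributing 25; the remaining 3 contribute 0. Total contributed: 25.
Ravi keeps 25 and receives 1.8 × 25 × 1/12 = 3.75 from the group guarantee fund, for a payoff of 28.75.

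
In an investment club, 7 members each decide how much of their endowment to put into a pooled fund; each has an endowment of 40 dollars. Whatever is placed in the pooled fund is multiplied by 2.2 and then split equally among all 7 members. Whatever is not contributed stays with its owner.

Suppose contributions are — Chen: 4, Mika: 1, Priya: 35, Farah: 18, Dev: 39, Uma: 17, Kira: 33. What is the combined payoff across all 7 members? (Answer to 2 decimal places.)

456.40 dollars

Total contributed: 4 + 1 + 35 + 18 + 39 + 17 + 33 = 147; total kept: 7 × 40 − 147 = 133.
The pooled fund pays out 2.2 × 147 = 323.40 in aggregate.
Group total = 133 + 323.40 = 456.40.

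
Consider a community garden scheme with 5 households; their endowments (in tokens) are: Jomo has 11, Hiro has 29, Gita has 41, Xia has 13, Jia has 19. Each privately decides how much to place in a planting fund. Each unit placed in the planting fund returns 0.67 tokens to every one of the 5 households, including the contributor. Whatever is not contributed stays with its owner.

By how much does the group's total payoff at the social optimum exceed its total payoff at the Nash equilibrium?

The private return per contributed unit is 0.67 < 1 for everyone, so the Nash equilibrium is zero contribution and the group total is Σ E_j = 11 + 29 + 41 + 13 + 19 = 113.
Each contributed unit returns 3.350 to the group, so the social optimum is full contribution by everyone: group total = 3.350 × 113 = 378.55.
Efficiency loss = (3.350 − 1) × 113 = 265.55.

265.55 tokens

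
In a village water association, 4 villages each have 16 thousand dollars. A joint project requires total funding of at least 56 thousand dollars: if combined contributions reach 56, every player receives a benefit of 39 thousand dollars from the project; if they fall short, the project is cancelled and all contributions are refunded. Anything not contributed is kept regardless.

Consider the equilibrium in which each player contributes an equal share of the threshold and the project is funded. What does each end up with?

41 thousand dollars

Equal share of the threshold: 56/4 = 14.
At this profile no one gains by cutting their contribution: any cut drops the total below 56, the project is cancelled, contributions are refunded, and the deviator ends with 16, which is less than 16 − 14 + 39 = 41. Contributing more than 14 just wastes the excess. So contributing exactly 14 is a best response.
Each player's payoff: 16 − 14 + 39 = 41.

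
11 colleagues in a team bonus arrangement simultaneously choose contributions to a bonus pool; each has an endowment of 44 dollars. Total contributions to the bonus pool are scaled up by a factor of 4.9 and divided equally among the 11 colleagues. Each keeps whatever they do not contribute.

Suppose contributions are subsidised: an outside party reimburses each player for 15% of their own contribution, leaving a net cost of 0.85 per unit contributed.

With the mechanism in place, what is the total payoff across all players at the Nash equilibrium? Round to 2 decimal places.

The effective private return is (4.9/11) / 0.85 = 0.5241, which is still under 1, so the mechanism doesn't change anyone's dominant strategy: zero contribution.
Everyone keeps their endowment and the group total is 11 × 44 = 484.

484.00 dollars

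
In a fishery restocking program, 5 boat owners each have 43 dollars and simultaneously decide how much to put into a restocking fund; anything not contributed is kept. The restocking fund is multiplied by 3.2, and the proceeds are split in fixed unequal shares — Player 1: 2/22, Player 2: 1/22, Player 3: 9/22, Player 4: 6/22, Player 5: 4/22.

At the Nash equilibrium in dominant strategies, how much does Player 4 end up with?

A player with share s gets back 3.2·s per unit contributed, so full contribution is dominant for anyone with s > 1/3.2 = 0.3125 and zero contribution is dominant for anyone below.
The only share above 0.3125 is Player 3's 9/22, contributing 43; the remaining 4 contribute 0. Total contributed: 43.
Player 4 keeps 43 and receives 3.2 × 43 × 6/22 = 37.53 from the restocking fund, for a payoff of 80.53.

80.53 dollars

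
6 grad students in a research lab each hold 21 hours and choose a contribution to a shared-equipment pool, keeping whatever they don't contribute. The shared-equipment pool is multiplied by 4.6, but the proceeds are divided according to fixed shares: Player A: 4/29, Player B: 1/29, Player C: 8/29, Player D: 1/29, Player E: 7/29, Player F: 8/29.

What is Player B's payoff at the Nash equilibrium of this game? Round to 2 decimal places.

30.99 hours

Each unit j contributes comes back to j as 4.6 × (j's share), so j prefers to contribute only if that share exceeds 1/4.6 = 0.2174; otherwise keeping the unit dominates.
Player C, Player E and Player F are above the threshold, contributing 21 each; the remaining 3 contribute 0. Total contributed: 63.
Player B keeps 21 and receives 4.6 × 63 × 1/29 = 9.99 from the shared-equipment pool, for a payoff of 30.99.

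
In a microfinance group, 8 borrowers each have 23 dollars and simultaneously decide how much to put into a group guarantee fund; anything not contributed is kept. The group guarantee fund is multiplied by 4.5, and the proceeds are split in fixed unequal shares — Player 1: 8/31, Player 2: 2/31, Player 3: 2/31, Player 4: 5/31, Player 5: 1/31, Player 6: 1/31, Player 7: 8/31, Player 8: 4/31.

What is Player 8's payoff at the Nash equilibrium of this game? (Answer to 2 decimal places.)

49.71 dollars

Each unit j contributes comes back to j as 4.5 × (j's share), so j prefers to contribute only if that share exceeds 1/4.5 = 0.2222; otherwise keeping the unit dominates.
Player 1 and Player 7 clear that bar, contributing 23 each; the remaining 6 contribute 0. Total contributed: 46.
Player 8 keeps 23 and receives 4.5 × 46 × 4/31 = 26.71 from the group guarantee fund, for a payoff of 49.71.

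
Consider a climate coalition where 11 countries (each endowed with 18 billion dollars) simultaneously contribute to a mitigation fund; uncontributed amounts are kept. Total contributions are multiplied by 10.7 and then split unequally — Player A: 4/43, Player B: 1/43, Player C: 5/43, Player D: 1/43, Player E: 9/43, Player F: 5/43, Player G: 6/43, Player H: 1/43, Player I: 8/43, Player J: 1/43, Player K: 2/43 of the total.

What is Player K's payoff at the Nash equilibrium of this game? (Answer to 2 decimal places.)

62.79 billion dollars

Player j's private return per contributed unit is 10.7 × (j's share). Contributing is weakly dominant for j when that share is at least 1/10.7 = 0.0935, and contributing 0 is dominant otherwise.
Player C, Player E, Player F, Player G and Player I are above the threshold, contributing 18 each; the remaining 6 contribute 0. Total contributed: 90.
Player K keeps 18 and receives 10.7 × 90 × 2/43 = 44.79 from the mitigation fund, for a payoff of 62.79.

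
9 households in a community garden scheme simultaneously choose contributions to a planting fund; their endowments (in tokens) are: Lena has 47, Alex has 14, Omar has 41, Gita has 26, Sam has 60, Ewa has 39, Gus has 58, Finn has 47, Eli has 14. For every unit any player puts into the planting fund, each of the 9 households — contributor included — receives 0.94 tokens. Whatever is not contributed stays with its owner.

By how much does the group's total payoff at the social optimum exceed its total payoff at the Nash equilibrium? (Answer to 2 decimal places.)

The private return per contributed unit is 0.94 < 1 for everyone, so the Nash equilibrium is zero contribution and the group total is Σ E_j = 47 + 14 + 41 + 26 + 60 + 39 + 58 + 47 + 14 = 346.
Each contributed unit returns 8.460 to the group, so the social optimum is full contribution by everyone: group total = 8.460 × 346 = 2927.16.
Efficiency loss = (8.460 − 1) × 346 = 2581.16.

2581.16 tokens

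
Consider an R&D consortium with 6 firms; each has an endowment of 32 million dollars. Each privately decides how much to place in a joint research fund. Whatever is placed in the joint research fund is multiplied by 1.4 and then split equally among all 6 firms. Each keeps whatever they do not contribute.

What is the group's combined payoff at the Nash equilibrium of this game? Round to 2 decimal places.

Each contributed unit returns 1.4/6 = 0.2333 to its contributor — below 1 — so contributing 0 is dominant for every player. At the Nash equilibrium everyone keeps their 32, and the group total is 6 × 32 = 192.

192.00 million dollars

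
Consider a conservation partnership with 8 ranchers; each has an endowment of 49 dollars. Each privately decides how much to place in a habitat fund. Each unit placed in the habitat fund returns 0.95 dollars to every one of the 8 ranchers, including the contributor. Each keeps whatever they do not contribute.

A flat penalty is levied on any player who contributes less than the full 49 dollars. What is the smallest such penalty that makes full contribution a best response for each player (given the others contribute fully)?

Given the others contribute fully, the best deviation is to contribute 0 (any partial contribution still incurs the fine and gives up units whose private return 0.95 is below 1).
Deviating from 49 to 0 saves 49 dollars but forfeits the deviator's share of the drop in the habitat fund: 0.95 × 49 = 46.55.
So the deviation gain is 49 − 46.55 = 2.45, and the fine must be at least 2.45 dollars to wipe it out.

2.45 dollars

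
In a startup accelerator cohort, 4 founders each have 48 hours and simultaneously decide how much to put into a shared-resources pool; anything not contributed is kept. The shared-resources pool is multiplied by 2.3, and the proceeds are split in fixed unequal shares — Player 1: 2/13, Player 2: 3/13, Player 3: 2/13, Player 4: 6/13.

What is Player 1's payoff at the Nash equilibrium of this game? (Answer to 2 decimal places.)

64.98 hours

A player with share s gets back 2.3·s per unit contributed, so full contribution is dominant for anyone with s > 1/2.3 = 0.4348 and zero contribution is dominant for anyone below.
Only Player 4 (6/13) clears that bar, contributing 48; the remaining 3 contribute 0. Total contributed: 48.
Player 1 keeps 48 and receives 2.3 × 48 × 2/13 = 16.98 from the shared-resources pool, for a payoff of 64.98.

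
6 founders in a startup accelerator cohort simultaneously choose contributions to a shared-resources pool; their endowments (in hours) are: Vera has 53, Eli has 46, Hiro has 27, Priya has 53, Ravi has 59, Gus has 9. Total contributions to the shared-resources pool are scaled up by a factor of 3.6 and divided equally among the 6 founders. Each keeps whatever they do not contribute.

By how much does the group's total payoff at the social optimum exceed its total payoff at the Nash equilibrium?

642.20 hours

The private return per contributed unit is 3.6/6 = 0.6000 < 1 for every player regardless of endowment, so the Nash equilibrium is zero contribution and the group total is Σ E_j = 53 + 46 + 27 + 53 + 59 + 9 = 247.
Each contributed unit returns 3.600 to the group, so the social optimum is full contribution by everyone: group total = 3.600 × 247 = 889.20.
Efficiency loss = (3.600 − 1) × 247 = 642.20.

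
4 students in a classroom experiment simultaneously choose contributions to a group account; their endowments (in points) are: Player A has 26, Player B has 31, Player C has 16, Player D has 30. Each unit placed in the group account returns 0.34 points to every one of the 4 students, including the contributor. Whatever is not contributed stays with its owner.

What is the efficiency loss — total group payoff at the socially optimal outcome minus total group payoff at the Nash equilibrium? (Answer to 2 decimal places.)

37.08 points

The private return per contributed unit is 0.34 < 1 for everyone, so the Nash equilibrium is zero contribution and the group total is Σ E_j = 26 + 31 + 16 + 30 = 103.
Each contributed unit returns 1.360 to the group, so the social optimum is full contribution by everyone: group total = 1.360 × 103 = 140.08.
Efficiency loss = (1.360 − 1) × 103 = 37.08.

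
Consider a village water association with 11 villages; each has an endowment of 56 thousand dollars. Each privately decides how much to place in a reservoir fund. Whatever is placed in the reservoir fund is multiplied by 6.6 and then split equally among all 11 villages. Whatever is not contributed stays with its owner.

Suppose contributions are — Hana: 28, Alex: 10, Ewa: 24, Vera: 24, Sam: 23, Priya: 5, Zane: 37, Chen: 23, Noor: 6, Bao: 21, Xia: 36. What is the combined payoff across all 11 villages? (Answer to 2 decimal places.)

Total contributed: 28 + 10 + 24 + 24 + 23 + 5 + 37 + 23 + 6 + 21 + 36 = 237; total kept: 11 × 56 − 237 = 379.
The reservoir fund pays out 6.6 × 237 = 1564.20 in aggregate.
Group total = 379 + 1564.20 = 1943.20.

1943.20 thousand dollars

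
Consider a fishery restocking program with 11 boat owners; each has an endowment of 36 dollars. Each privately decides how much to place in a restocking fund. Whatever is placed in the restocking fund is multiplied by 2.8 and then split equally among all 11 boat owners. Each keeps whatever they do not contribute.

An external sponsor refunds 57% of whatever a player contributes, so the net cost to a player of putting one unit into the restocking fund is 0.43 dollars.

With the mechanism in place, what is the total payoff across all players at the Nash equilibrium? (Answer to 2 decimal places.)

396.00 dollars

The effective private return is (2.8/11) / 0.43 = 0.5920, which is still under 1, so the mechanism doesn't change anyone's dominant strategy: zero contribution.
Everyone keeps their endowment and the group total is 11 × 36 = 396.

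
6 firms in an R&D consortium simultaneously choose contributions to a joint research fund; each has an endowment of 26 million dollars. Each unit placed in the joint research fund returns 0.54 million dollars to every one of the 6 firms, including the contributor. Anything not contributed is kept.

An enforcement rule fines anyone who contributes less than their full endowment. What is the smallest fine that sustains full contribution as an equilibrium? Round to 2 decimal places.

11.96 million dollars

Given the others contribute fully, the best deviation is to contribute 0 (any partial contribution still incurs the fine and gives up units whose private return 0.54 is below 1).
Deviating from 26 to 0 saves 26 million dollars but forfeits the deviator's share of the drop in the joint research fund: 0.54 × 26 = 14.04.
So the deviation gain is 26 − 14.04 = 11.96, and the fine must be at least 11.96 million dollars to wipe it out.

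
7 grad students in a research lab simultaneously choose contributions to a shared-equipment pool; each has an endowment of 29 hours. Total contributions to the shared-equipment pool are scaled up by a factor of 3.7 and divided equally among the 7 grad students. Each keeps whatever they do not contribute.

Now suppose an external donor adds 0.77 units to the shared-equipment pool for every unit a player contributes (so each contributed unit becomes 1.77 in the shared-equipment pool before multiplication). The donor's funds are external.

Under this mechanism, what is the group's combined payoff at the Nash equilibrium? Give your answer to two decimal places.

With the mechanism, a contributed unit returns 3.7 × 1.77 / 7 = 0.9356 per unit of net cost — still below 1 — so contributing 0 remains dominant for every player.
At the Nash equilibrium no one contributes; group total payoff = 7 × 29 = 203.

203.00 hours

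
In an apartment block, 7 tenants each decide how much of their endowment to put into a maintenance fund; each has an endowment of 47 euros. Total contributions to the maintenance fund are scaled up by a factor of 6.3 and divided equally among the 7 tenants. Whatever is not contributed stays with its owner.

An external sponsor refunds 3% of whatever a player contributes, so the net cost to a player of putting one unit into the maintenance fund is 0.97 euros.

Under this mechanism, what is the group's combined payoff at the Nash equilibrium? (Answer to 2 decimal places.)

Even with the mechanism, each unit contributed returns only (6.3/7) / 0.97 = 0.9278 per unit of net cost, so contributing nothing is still dominant.
At the Nash equilibrium no one contributes; group total payoff = 7 × 47 = 329.

329.00 euros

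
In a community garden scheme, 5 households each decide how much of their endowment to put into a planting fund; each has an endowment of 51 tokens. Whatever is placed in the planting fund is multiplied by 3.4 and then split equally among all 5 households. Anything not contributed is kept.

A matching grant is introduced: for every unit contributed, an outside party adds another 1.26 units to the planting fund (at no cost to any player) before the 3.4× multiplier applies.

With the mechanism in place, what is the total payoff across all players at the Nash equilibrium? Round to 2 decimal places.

1959.42 tokens

With the mechanism, a contributed unit returns 3.4 × 2.26 / 5 = 1.5368 per unit of net cost to the contributor — now above 1 — so contributing fully is weakly dominant for every player.
At the Nash equilibrium everyone contributes 51. Group total payoff = 3.4 × 2.26 × 255 = 1959.42.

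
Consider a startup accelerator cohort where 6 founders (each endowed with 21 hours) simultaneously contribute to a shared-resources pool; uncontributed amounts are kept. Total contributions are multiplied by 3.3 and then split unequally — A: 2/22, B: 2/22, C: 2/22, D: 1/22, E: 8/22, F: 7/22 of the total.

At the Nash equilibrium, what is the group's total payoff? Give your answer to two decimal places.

A player with share s gets back 3.3·s per unit contributed, so full contribution is dominant for anyone with s > 1/3.3 = 0.3030 and zero contribution is dominant for anyone below.
E and F clear that bar, contributing 21 each; the remaining 4 contribute 0. Total contributed: 42.
The shared-resources pool pays out 3.3 × 42 = 138.60 in total (split across the unequal shares, but the aggregate is all that matters for the group sum).
The 4 free-riders keep 21 each, adding 84. Group total = 84 + 138.60 = 222.60.

222.60 hours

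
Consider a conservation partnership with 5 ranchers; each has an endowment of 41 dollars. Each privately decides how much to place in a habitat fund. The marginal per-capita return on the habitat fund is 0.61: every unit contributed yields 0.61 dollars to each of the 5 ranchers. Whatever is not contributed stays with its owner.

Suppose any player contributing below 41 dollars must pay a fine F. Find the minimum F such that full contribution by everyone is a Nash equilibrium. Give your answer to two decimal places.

Given the others contribute fully, the best deviation is to contribute 0 (any partial contribution still incurs the fine and gives up units whose private return 0.61 is below 1).
Deviating from 41 to 0 saves 41 dollars but forfeits the deviator's share of the drop in the habitat fund: 0.61 × 41 = 25.01.
So the deviation gain is 41 − 25.01 = 15.99, and the fine must be at least 15.99 dollars to wipe it out.

15.99 dollars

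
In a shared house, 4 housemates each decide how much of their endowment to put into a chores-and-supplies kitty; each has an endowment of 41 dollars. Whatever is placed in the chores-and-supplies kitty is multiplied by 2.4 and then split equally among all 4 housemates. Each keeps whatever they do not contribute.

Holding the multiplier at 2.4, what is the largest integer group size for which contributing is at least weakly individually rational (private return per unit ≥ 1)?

Private return per unit is 2.4/(group size), which is ≥ 1 whenever the group size is ≤ 2.4.
The largest such integer is 2.

2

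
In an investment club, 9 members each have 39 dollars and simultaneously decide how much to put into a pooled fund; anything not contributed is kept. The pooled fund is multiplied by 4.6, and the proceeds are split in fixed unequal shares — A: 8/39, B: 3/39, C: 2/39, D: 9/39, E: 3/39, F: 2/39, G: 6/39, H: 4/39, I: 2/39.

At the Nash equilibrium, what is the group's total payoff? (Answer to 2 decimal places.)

491.40 dollars

Player j's private return per contributed unit is 4.6 × (j's share). Contributing is weakly dominant for j when that share is at least 1/4.6 = 0.2174, and contributing 0 is dominant otherwise.
Only D (9/39) clears that bar, contributing 39; the remaining 8 contribute 0. Total contributed: 39.
The pooled fund pays out 4.6 × 39 = 179.40 in total (split across the unequal shares, but the aggregate is all that matters for the group sum).
The 8 free-riders keep 39 each, adding 312. Group total = 312 + 179.40 = 491.40.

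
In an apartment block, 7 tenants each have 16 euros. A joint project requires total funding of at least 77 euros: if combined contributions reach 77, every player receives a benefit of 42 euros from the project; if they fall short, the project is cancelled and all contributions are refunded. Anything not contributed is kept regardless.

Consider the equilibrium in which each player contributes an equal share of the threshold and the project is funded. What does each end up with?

47 euros

Equal share of the threshold: 77/7 = 11.
At this profile no one gains by cutting their contribution: any cut drops the total below 77, the project is cancelled, contributions are refunded, and the deviator ends with 16, which is less than 16 − 11 + 42 = 47. Contributing more than 11 just wastes the excess. So contributing exactly 11 is a best response.
Each player's payoff: 16 − 11 + 42 = 47.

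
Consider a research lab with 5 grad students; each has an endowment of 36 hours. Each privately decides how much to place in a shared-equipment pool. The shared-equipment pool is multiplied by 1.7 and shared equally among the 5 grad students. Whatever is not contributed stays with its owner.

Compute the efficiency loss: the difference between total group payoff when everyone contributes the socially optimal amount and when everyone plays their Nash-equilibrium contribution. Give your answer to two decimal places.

126.00 hours

Each contributed unit returns 1.7/5 = 0.3400 to its contributor — below 1 — so contributing 0 is dominant for every player. At the Nash equilibrium everyone keeps their 36, and the group total is 5 × 36 = 180.
Each contributed unit returns 1.700 to the group as a whole (0.3400 to each of 5 players), which exceeds 1, so the social optimum is full contribution: group total = 1.700 × 180 = 306.00.
Efficiency loss = 306.00 − 180 = 126.00.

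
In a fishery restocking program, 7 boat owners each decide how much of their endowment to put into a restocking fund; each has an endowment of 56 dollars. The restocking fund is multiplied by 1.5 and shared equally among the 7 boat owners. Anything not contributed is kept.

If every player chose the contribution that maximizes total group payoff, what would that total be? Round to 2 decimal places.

Each contributed unit returns 1.500 to the group as a whole (0.2143 to each of 7 players), which exceeds 1, so the social optimum is full contribution: group total = 1.500 × 392 = 588.00.

588.00 dollars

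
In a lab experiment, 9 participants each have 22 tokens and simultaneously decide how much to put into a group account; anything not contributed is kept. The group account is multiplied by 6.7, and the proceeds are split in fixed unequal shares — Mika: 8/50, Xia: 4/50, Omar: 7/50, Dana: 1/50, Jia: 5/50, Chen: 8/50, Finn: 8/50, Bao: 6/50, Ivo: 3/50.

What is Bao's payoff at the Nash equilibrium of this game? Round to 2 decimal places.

Player j's private return per contributed unit is 6.7 × (j's share). Contributing is weakly dominant for j when that share is at least 1/6.7 = 0.1493, and contributing 0 is dominant otherwise.
Mika, Chen and Finn clear that bar, contributing 22 each; the remaining 6 contribute 0. Total contributed: 66.
Bao keeps 22 and receives 6.7 × 66 × 6/50 = 53.06 from the group account, for a payoff of 75.06.

75.06 tokens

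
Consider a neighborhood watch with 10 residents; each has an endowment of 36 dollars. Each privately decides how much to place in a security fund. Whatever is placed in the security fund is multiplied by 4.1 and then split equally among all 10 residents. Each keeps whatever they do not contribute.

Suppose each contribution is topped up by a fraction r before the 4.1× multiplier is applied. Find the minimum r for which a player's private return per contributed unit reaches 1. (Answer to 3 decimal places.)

With matching at rate r, one contributed unit becomes (1 + r) in the security fund and returns 4.1 × (1 + r) / 10 to the contributor.
Setting this equal to 1: 1 + r = 10/4.1 = 2.4390.
So the minimum matching rate is r = 2.4390 − 1 = 1.439.

1.439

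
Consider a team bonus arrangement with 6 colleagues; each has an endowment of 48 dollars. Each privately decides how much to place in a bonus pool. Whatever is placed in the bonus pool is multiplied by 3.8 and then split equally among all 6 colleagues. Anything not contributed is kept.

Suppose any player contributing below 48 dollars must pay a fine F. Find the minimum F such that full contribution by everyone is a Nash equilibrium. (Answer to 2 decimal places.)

Given the others contribute fully, the best deviation is to contribute 0 (any partial contribution still incurs the fine and gives up units whose private return 0.6333 is below 1).
Deviating from 48 to 0 saves 48 dollars but forfeits the deviator's share of the drop in the bonus pool: 3.8/6 × 48 = 30.40.
So the deviation gain is 48 − 30.40 = 17.60, and the fine must be at least 17.60 dollars to wipe it out.

17.60 dollars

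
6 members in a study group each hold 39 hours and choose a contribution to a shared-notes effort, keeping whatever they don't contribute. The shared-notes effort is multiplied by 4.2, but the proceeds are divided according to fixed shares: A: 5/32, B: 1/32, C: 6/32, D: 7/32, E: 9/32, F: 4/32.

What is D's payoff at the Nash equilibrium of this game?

74.83 hours

A player with share s gets back 4.2·s per unit contributed, so full contribution is dominant for anyone with s > 1/4.2 = 0.2381 and zero contribution is dominant for anyone below.
The only share above 0.2381 is E's 9/32, contributing 39; the remaining 5 contribute 0. Total contributed: 39.
D keeps 39 and receives 4.2 × 39 × 7/32 = 35.83 from the shared-notes effort, for a payoff of 74.83.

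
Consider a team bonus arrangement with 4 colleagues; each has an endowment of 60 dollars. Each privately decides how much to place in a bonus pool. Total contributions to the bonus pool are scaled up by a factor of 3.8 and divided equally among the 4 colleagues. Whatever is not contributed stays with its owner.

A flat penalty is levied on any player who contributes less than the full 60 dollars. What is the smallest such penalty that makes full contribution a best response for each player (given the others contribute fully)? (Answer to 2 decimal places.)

3.00 dollars

Given the others contribute fully, the best deviation is to contribute 0 (any partial contribution still incurs the fine and gives up units whose private return 0.9500 is below 1).
Deviating from 60 to 0 saves 60 dollars but forfeits the deviator's share of the drop in the bonus pool: 3.8/4 × 60 = 57.00.
So the deviation gain is 60 − 57.00 = 3.00, and the fine must be at least 3.00 dollars to wipe it out.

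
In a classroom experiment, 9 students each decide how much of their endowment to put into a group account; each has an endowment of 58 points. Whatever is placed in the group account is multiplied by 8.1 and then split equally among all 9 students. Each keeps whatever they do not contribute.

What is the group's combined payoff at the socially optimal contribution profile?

Each contributed unit returns 8.100 to the group as a whole (0.9000 to each of 9 players), which exceeds 1, so the social optimum is full contribution: group total = 8.100 × 522 = 4228.20.

4228.20 points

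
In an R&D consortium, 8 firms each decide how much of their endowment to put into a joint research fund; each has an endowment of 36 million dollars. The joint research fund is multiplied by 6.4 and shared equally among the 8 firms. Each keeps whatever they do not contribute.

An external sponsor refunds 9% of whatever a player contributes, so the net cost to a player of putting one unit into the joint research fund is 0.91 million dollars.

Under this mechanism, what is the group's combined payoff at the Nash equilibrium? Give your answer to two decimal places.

Even with the mechanism, each unit contributed returns only (6.4/8) / 0.91 = 0.8791 per unit of net cost, so contributing nothing is still dominant.
At the Nash equilibrium no one contributes; group total payoff = 8 × 36 = 288.

288.00 million dollars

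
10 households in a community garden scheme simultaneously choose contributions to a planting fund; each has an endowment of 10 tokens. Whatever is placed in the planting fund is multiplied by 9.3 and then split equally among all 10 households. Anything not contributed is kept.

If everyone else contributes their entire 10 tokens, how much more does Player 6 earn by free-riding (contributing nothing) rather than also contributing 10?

Switching from a contribution of 10 to 0 lets Player 6 keep an extra 10 tokens, but lowers the planting fund by 10, which costs Player 6 their own share of that drop: 9.3/10 × 10 = 9.30.
Net gain = 10 − 9.30 = 0.70. The private return per contributed unit (0.9300) is below 1, so free-riding is indeed the best response regardless of what the others do.

0.70 tokens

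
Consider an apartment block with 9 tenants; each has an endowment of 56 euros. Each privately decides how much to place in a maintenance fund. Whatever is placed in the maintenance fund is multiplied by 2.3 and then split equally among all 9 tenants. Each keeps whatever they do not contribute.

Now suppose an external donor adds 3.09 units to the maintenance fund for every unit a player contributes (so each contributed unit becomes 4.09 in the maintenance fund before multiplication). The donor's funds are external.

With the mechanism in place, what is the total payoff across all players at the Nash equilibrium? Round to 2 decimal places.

The effective private return per unit is now 2.3 × 4.09 / 9 = 1.0452 > 1, so every player's dominant strategy flips to full contribution.
At the Nash equilibrium everyone contributes 56. Group total payoff = 2.3 × 4.09 × 504 = 4741.13.

4741.13 euros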